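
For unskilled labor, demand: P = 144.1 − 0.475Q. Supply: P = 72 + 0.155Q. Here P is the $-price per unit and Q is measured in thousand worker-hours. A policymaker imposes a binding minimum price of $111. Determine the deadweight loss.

$631.10 thousand

Competitive equilibrium: 144.1 − 0.475Q = 72 + 0.155Q → Q* = 114.44444, P* = 89.73889.
At the floor P = 111, quantity demanded = (144.1 − 111)/0.475 = 69.68421.
Sellers' marginal cost at Q' = 69.68421: 72 + 0.155·69.68421 = 82.80105.
ΔQ = 114.44444 − 69.68421 = 44.76023; wedge = 111 − 82.80105 = 28.19895.
Deadweight loss = ½ × 44.76023 × 28.19895 = $631.10 thousand.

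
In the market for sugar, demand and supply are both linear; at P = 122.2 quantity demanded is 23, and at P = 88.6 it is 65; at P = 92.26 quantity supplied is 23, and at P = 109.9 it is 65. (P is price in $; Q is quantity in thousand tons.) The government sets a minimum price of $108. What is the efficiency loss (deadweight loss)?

$28.13 thousand

Demand slope = (88.6 − 122.2)/(65 − 23) = −0.8, so P = 140.6 − 0.8Q.
Supply slope = (109.9 − 92.26)/(65 − 23) = 0.42, so P = 82.6 + 0.42Q.
Competitive equilibrium: 140.6 − 0.8Q = 82.6 + 0.42Q → Q* = 47.541, P* = 102.5672.
At the floor P = 108, quantity demanded = (140.6 − 108)/0.8 = 40.75.
Sellers' marginal cost at Q' = 40.75: 82.6 + 0.42·40.75 = 99.715.
ΔQ = 47.541 − 40.75 = 6.791; wedge = 108 − 99.715 = 8.285.
Deadweight loss = ½ × 6.791 × 8.285 = $28.13 thousand.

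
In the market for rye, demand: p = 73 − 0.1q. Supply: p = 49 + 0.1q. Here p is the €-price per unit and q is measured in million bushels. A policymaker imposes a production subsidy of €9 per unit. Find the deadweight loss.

€202.50 million

Competitive equilibrium: 73 − 0.1q = 49 + 0.1q → q* = 120, p* = 61.
The subsidy lowers effective supply by 9: p = 40 + 0.1q.
New quantity: 73 − 0.1q = 40 + 0.1q → q' = 165.
Overproduction Δq = 165 − 120 = 45; wedge = subsidy = 9.
Welfare loss = ½ × 45 × 9 = €202.50 million.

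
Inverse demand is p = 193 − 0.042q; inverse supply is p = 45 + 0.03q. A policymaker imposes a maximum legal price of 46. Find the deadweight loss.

147217.78

Competitive equilibrium: 193 − 0.042q = 45 + 0.03q → q* = 2055.5556, p* = 106.6667.
At the ceiling p = 46, quantity supplied = (46 − 45)/0.03 = 33.3333.
Willingness to pay at q' = 33.3333: 193 − 0.042·33.3333 = 191.6.
Δq = 2055.5556 − 33.3333 = 2022.2223; wedge = 191.6 − 46 = 145.6.
Deadweight loss = ½ × 2022.2223 × 145.6 = 147217.78.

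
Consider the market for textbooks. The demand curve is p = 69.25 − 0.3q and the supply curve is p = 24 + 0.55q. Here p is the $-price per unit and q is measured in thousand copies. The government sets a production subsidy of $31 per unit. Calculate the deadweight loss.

Competitive equilibrium: 69.25 − 0.3q = 24 + 0.55q → q* = 53.2353, p* = 53.2794.
The subsidy lowers effective supply by 31: p = 0.55q − 7.
New quantity: 69.25 − 0.3q = 0.55q − 7 → q' = 89.7059.
Overproduction Δq = 89.7059 − 53.2353 = 36.4706; wedge = subsidy = 31.
DWL = ½ × 36.4706 × 31 = $565.29 thousand.

$565.29 thousand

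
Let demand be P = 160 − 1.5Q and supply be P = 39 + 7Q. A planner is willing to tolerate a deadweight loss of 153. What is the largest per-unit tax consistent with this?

51

Competitive equilibrium: 160 − 1.5Q = 39 + 7Q → Q* = 14.2353, P* = 138.6471.
A tax t gives ΔQ = t/8.5 and wedge t, so DWL = t²/17.
t²/17 = 153 → t² = 2601 → t = 51.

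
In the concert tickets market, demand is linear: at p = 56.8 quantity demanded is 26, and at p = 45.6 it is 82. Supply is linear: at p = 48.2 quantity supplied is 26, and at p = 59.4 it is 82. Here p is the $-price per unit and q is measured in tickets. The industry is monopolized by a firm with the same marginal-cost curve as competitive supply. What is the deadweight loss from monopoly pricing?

$50.14

Demand slope = (45.6 − 56.8)/(82 − 26) = −0.2, so p = 62 − 0.2q.
Supply slope = (59.4 − 48.2)/(82 − 26) = 0.2, so p = 43 + 0.2q.
Competitive equilibrium: 62 − 0.2q = 43 + 0.2q → q* = 47.5, p* = 52.5.
Marginal revenue: MR = 62 − 0.4q. Set MR = MC: 62 − 0.4q = 43 + 0.2q → q_m = 31.6667.
Price p_m = 62 − 0.2·31.6667 = 55.6667; MC(q_m) = 43 + 0.2·31.6667 = 49.3333.
Competitive q* = 47.5, so Δq = 15.8333; wedge = 55.6667 − 49.3333 = 6.3334.
Deadweight loss = ½ × 15.8333 × 6.3334 = $50.14.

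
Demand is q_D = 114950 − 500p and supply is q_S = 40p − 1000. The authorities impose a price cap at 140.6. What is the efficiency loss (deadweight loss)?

118672.64

In inverse form: demand p = 229.9 − 0.002q, supply p = 25 + 0.025q.
Competitive equilibrium: 229.9 − 0.002q = 25 + 0.025q → q* = 7588.8889, p* = 214.7222.
At the ceiling p = 140.6, quantity supplied = (140.6 − 25)/0.025 = 4624.
Willingness to pay at q' = 4624: 229.9 − 0.002·4624 = 220.652.
Δq = 7588.8889 − 4624 = 2964.8889; wedge = 220.652 − 140.6 = 80.052.
Deadweight loss = ½ × 2964.8889 × 80.052 = 118672.64.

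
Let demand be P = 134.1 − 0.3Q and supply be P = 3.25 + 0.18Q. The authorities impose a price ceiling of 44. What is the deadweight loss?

Competitive equilibrium: 134.1 − 0.3Q = 3.25 + 0.18Q → Q* = 272.6042, P* = 52.3188.
At the ceiling P = 44, quantity supplied = (44 − 3.25)/0.18 = 226.3889.
Willingness to pay at Q' = 226.3889: 134.1 − 0.3·226.3889 = 66.1833.
ΔQ = 272.6042 − 226.3889 = 46.2153; wedge = 66.1833 − 44 = 22.1833.
DWL = ½ × 46.2153 × 22.1833 = 512.60.

512.60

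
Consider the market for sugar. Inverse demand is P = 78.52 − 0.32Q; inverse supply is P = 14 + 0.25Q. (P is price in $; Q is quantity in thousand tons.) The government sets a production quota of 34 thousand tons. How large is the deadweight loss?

Competitive equilibrium: 78.52 − 0.32Q = 14 + 0.25Q → Q* = 113.193, P* = 42.2982.
At Q = 34: demand price = 78.52 − 0.32·34 = 67.64; supply price = 14 + 0.25·34 = 22.5.
ΔQ = 113.193 − 34 = 79.193; wedge = 67.64 − 22.5 = 45.14.
Welfare loss = ½ × 79.193 × 45.14 = $1787.39 thousand.

$1787.39 thousand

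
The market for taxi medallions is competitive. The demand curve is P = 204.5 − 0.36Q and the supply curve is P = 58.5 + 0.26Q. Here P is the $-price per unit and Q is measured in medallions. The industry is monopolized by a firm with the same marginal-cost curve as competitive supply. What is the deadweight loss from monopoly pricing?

$2319.73

Competitive equilibrium: 204.5 − 0.36Q = 58.5 + 0.26Q → Q* = 235.4839, P* = 119.7258.
Marginal revenue: MR = 204.5 − 0.72Q. Set MR = MC: 204.5 − 0.72Q = 58.5 + 0.26Q → Q_m = 148.9796.
Price P_m = 204.5 − 0.36·148.9796 = 150.8673; MC(Q_m) = 58.5 + 0.26·148.9796 = 97.2347.
Competitive Q* = 235.4839, so ΔQ = 86.5043; wedge = 150.8673 − 97.2347 = 53.6326.
The triangle = ½ × 86.5043 × 53.6326 = $2319.73.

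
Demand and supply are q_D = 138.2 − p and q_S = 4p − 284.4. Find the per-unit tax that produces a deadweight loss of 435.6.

In inverse form: demand p = 138.2 − q, supply p = 71.1 + 0.25q.
Competitive equilibrium: 138.2 − q = 71.1 + 0.25q → q* = 53.68, p* = 84.52.
A tax t gives Δq = t/1.25 and wedge t, so DWL = t²/2.5.
t²/2.5 = 435.6 → t² = 1089 → t = 33.

33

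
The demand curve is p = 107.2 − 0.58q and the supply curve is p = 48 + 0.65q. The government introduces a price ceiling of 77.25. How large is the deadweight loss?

Competitive equilibrium: 107.2 − 0.58q = 48 + 0.65q → q* = 48.1301, p* = 79.2846.
At the ceiling p = 77.25, quantity supplied = (77.25 − 48)/0.65 = 45.
Willingness to pay at q' = 45: 107.2 − 0.58·45 = 81.1.
Δq = 48.1301 − 45 = 3.1301; wedge = 81.1 − 77.25 = 3.85.
Deadweight loss = ½ × 3.1301 × 3.85 = 6.03.

6.03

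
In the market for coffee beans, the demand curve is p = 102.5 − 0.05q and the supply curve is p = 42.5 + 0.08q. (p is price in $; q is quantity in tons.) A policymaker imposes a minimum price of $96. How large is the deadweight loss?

Competitive equilibrium: 102.5 − 0.05q = 42.5 + 0.08q → q* = 461.5385, p* = 79.4231.
At the floor p = 96, quantity demanded = (102.5 − 96)/0.05 = 130.
Sellers' marginal cost at q' = 130: 42.5 + 0.08·130 = 52.9.
Δq = 461.5385 − 130 = 331.5385; wedge = 96 − 52.9 = 43.1.
Deadweight loss = ½ × 331.5385 × 43.1 = $7144.65.

$7144.65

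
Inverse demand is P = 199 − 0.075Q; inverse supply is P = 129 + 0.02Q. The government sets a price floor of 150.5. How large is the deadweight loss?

Competitive equilibrium: 199 − 0.075Q = 129 + 0.02Q → Q* = 736.8421, P* = 143.7368.
At the floor P = 150.5, quantity demanded = (199 − 150.5)/0.075 = 646.6667.
Sellers' marginal cost at Q' = 646.6667: 129 + 0.02·646.6667 = 141.9333.
ΔQ = 736.8421 − 646.6667 = 90.1754; wedge = 150.5 − 141.9333 = 8.5667.
DWL = ½ × 90.1754 × 8.5667 = 386.25.

386.25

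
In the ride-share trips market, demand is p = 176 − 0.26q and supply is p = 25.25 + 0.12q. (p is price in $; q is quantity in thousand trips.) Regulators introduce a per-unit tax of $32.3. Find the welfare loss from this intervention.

Competitive equilibrium: 176 − 0.26q = 25.25 + 0.12q → q* = 396.7105, p* = 72.8553.
With the tax, the buyer price exceeds the seller price by 32.3: (176 − 0.26q) − (25.25 + 0.12q) = 32.3 → q' = 311.7105.
Δq = 396.7105 − 311.7105 = 85; the wedge equals the tax, 32.3.
DWL = ½ × 85 × 32.3 = $1372.75 thousand.

$1372.75 thousand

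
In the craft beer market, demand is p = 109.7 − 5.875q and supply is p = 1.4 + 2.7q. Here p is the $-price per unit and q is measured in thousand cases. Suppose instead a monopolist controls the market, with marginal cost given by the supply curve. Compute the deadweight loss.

$113.05 thousand

Competitive equilibrium: 109.7 − 5.875q = 1.4 + 2.7q → q* = 12.6297, p* = 35.5003.
Marginal revenue: MR = 109.7 − 11.75q. Set MR = MC: 109.7 − 11.75q = 1.4 + 2.7q → q_m = 7.4948.
Price p_m = 109.7 − 5.875·7.4948 = 65.6681; MC(q_m) = 1.4 + 2.7·7.4948 = 21.636.
Competitive q* = 12.6297, so Δq = 5.1349; wedge = 65.6681 − 21.636 = 44.0321.
Deadweight loss = ½ × 5.1349 × 44.0321 = $113.05 thousand.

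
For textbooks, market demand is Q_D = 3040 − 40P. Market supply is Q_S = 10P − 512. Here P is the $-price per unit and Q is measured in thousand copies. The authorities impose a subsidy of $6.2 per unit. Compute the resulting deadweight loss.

$153.76 thousand

In inverse form: demand P = 76 − 0.025Q, supply P = 51.2 + 0.1Q.
Competitive equilibrium: 76 − 0.025Q = 51.2 + 0.1Q → Q* = 198.4, P* = 71.04.
The subsidy lowers effective supply by 6.2: P = 45 + 0.1Q.
New quantity: 76 − 0.025Q = 45 + 0.1Q → Q' = 248.
Overproduction ΔQ = 248 − 198.4 = 49.6; wedge = subsidy = 6.2.
The triangle = ½ × 49.6 × 6.2 = $153.76 thousand.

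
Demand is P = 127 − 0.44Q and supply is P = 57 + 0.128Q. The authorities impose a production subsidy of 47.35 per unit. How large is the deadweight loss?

1973.61

Competitive equilibrium: 127 − 0.44Q = 57 + 0.128Q → Q* = 123.2394, P* = 72.7746.
The subsidy lowers effective supply by 47.35: P = 9.65 + 0.128Q.
New quantity: 127 − 0.44Q = 9.65 + 0.128Q → Q' = 206.6021.
Overproduction ΔQ = 206.6021 − 123.2394 = 83.3627; wedge = subsidy = 47.35.
The triangle = ½ × 83.3627 × 47.35 = 1973.61.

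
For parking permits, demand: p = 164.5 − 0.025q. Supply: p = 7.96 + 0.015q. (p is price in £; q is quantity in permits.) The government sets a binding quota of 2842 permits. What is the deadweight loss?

Competitive equilibrium: 164.5 − 0.025q = 7.96 + 0.015q → q* = 3913.5, p* = 66.6625.
At q = 2842: demand price = 164.5 − 0.025·2842 = 93.45; supply price = 7.96 + 0.015·2842 = 50.59.
Δq = 3913.5 − 2842 = 1071.5; wedge = 93.45 − 50.59 = 42.86.
Welfare loss = ½ × 1071.5 × 42.86 = £22962.245.

£22962.245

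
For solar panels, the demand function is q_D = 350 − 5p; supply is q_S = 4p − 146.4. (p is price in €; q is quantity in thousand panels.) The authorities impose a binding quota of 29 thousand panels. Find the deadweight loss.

€460.14 thousand

In inverse form: demand p = 70 − 0.2q, supply p = 36.6 + 0.25q.
Competitive equilibrium: 70 − 0.2q = 36.6 + 0.25q → q* = 74.2222, p* = 55.1556.
At q = 29: demand price = 70 − 0.2·29 = 64.2; supply price = 36.6 + 0.25·29 = 43.85.
Δq = 74.2222 − 29 = 45.2222; wedge = 64.2 − 43.85 = 20.35.
The triangle = ½ × 45.2222 × 20.35 = €460.14 thousand.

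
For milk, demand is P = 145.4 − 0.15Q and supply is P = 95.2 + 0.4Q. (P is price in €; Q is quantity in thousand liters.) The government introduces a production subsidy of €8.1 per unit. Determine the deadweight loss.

Competitive equilibrium: 145.4 − 0.15Q = 95.2 + 0.4Q → Q* = 91.2727, P* = 131.7091.
The subsidy lowers effective supply by 8.1: P = 87.1 + 0.4Q.
New quantity: 145.4 − 0.15Q = 87.1 + 0.4Q → Q' = 106.
Overproduction ΔQ = 106 − 91.2727 = 14.7273; wedge = subsidy = 8.1.
DWL = ½ × 14.7273 × 8.1 = €59.65 thousand.

€59.65 thousand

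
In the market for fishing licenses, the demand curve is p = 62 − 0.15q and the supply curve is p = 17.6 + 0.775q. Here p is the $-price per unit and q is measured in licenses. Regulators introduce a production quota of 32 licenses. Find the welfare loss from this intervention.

Competitive equilibrium: 62 − 0.15q = 17.6 + 0.775q → q* = 48, p* = 54.8.
At q = 32: demand price = 62 − 0.15·32 = 57.2; supply price = 17.6 + 0.775·32 = 42.4.
Δq = 48 − 32 = 16; wedge = 57.2 − 42.4 = 14.8.
DWL = ½ × 16 × 14.8 = $118.40.

$118.40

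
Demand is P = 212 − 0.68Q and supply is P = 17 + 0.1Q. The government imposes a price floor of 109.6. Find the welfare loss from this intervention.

Competitive equilibrium: 212 − 0.68Q = 17 + 0.1Q → Q* = 250, P* = 42.
At the floor P = 109.6, quantity demanded = (212 − 109.6)/0.68 = 150.58824.
Sellers' marginal cost at Q' = 150.58824: 17 + 0.1·150.58824 = 32.05882.
ΔQ = 250 − 150.58824 = 99.41176; wedge = 109.6 − 32.05882 = 77.54118.
Welfare loss = ½ × 99.41176 × 77.54118 = 3854.25.

3854.25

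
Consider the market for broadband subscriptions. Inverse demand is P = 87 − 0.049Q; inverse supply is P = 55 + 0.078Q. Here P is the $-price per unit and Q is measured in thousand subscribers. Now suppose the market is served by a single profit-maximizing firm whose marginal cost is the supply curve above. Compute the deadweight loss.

$312.49 thousand

Competitive equilibrium: 87 − 0.049Q = 55 + 0.078Q → Q* = 251.9685, P* = 74.6535.
Marginal revenue: MR = 87 − 0.098Q. Set MR = MC: 87 − 0.098Q = 55 + 0.078Q → Q_m = 181.8182.
Price P_m = 87 − 0.049·181.8182 = 78.0909; MC(Q_m) = 55 + 0.078·181.8182 = 69.1818.
Competitive Q* = 251.9685, so ΔQ = 70.1503; wedge = 78.0909 − 69.1818 = 8.9091.
Welfare loss = ½ × 70.1503 × 8.9091 = $312.49 thousand.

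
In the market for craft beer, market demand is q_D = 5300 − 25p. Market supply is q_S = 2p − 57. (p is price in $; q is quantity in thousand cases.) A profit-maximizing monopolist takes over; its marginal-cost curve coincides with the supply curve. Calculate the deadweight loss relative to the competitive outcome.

In inverse form: demand p = 212 − 0.04q, supply p = 28.5 + 0.5q.
Competitive equilibrium: 212 − 0.04q = 28.5 + 0.5q → q* = 339.8148, p* = 198.4074.
Marginal revenue: MR = 212 − 0.08q. Set MR = MC: 212 − 0.08q = 28.5 + 0.5q → q_m = 316.3793.
Price p_m = 212 − 0.04·316.3793 = 199.3448; MC(q_m) = 28.5 + 0.5·316.3793 = 186.6897.
Competitive q* = 339.8148, so Δq = 23.4355; wedge = 199.3448 − 186.6897 = 12.6551.
Welfare loss = ½ × 23.4355 × 12.6551 = $148.29 thousand.

$148.29 thousand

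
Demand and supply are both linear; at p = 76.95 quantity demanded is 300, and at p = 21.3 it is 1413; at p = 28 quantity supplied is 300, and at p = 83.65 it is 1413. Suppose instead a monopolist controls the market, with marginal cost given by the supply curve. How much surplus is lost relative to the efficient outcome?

3462.83

Demand slope = (21.3 − 76.95)/(1413 − 300) = −0.05, so p = 91.95 − 0.05q.
Supply slope = (83.65 − 28)/(1413 − 300) = 0.05, so p = 13 + 0.05q.
Competitive equilibrium: 91.95 − 0.05q = 13 + 0.05q → q* = 789.5, p* = 52.475.
Marginal revenue: MR = 91.95 − 0.1q. Set MR = MC: 91.95 − 0.1q = 13 + 0.05q → q_m = 526.3333.
Price p_m = 91.95 − 0.05·526.3333 = 65.6333; MC(q_m) = 13 + 0.05·526.3333 = 39.3167.
Competitive q* = 789.5, so Δq = 263.1667; wedge = 65.6333 − 39.3167 = 26.3166.
Welfare loss = ½ × 263.1667 × 26.3166 = 3462.83.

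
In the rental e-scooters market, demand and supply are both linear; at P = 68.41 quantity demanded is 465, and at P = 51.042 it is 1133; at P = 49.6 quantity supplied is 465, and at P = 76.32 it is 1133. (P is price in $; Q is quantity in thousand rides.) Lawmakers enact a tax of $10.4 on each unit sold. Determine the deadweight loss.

Demand slope = (51.042 − 68.41)/(1133 − 465) = −0.026, so P = 80.5 − 0.026Q.
Supply slope = (76.32 − 49.6)/(1133 − 465) = 0.04, so P = 31 + 0.04Q.
Competitive equilibrium: 80.5 − 0.026Q = 31 + 0.04Q → Q* = 750, P* = 61.
With the tax, the buyer price exceeds the seller price by 10.4: (80.5 − 0.026Q) − (31 + 0.04Q) = 10.4 → Q' = 592.4242.
ΔQ = 750 − 592.4242 = 157.5758; the wedge equals the tax, 10.4.
Deadweight loss = ½ × 157.5758 × 10.4 = $819.39 thousand.

$819.39 thousand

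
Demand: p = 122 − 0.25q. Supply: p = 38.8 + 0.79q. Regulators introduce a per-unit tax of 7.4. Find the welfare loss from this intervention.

26.33

Competitive equilibrium: 122 − 0.25q = 38.8 + 0.79q → q* = 80, p* = 102.
With the tax, the buyer price exceeds the seller price by 7.4: (122 − 0.25q) − (38.8 + 0.79q) = 7.4 → q' = 72.8846.
Δq = 80 − 72.8846 = 7.1154; the wedge equals the tax, 7.4.
The triangle = ½ × 7.1154 × 7.4 = 26.33.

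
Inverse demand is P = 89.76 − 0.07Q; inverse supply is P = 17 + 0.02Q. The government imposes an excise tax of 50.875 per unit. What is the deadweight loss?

Competitive equilibrium: 89.76 − 0.07Q = 17 + 0.02Q → Q* = 808.4444, P* = 33.1689.
With the tax, the buyer price exceeds the seller price by 50.875: (89.76 − 0.07Q) − (17 + 0.02Q) = 50.875 → Q' = 243.1667.
ΔQ = 808.4444 − 243.1667 = 565.2777; the wedge equals the tax, 50.875.
DWL = ½ × 565.2777 × 50.875 = 14379.25.

14379.25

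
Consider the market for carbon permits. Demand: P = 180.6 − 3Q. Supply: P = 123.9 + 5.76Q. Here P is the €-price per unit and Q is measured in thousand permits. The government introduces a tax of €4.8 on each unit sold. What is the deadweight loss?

€1.32 thousand

Competitive equilibrium: 180.6 − 3Q = 123.9 + 5.76Q → Q* = 6.4726, P* = 161.18219.
With the tax, the buyer price exceeds the seller price by 4.8: (180.6 − 3Q) − (123.9 + 5.76Q) = 4.8 → Q' = 5.92466.
ΔQ = 6.4726 − 5.92466 = 0.54794; the wedge equals the tax, 4.8.
The triangle = ½ × 0.54794 × 4.8 = €1.32 thousand.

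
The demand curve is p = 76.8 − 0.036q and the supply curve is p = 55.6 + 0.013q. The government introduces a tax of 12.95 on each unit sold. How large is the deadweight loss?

Competitive equilibrium: 76.8 − 0.036q = 55.6 + 0.013q → q* = 432.6531, p* = 61.2245.
With the tax, the buyer price exceeds the seller price by 12.95: (76.8 − 0.036q) − (55.6 + 0.013q) = 12.95 → q' = 168.3673.
Δq = 432.6531 − 168.3673 = 264.2858; the wedge equals the tax, 12.95.
The triangle = ½ × 264.2858 × 12.95 = 1711.25.

1711.25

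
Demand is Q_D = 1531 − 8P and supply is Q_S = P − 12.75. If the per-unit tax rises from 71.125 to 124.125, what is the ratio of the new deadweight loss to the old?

3.046

In inverse form: demand P = 191.375 − 0.125Q, supply P = 12.75 + Q.
Competitive equilibrium: 191.375 − 0.125Q = 12.75 + Q → Q* = 158.7778, P* = 171.5278.
For a per-unit tax t: ΔQ = t/1.125, so DWL = ½·t·(t/1.125) = t²/2.25.
At t = 71.125: DWL = 2248.340. At t = 124.125: DWL = 6847.5625.
Ratio = (124.125/71.125)² = 3.046.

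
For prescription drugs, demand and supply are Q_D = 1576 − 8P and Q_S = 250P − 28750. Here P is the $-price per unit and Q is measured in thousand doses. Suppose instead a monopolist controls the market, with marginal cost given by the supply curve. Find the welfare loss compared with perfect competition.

$6311.91 thousand

In inverse form: demand P = 197 − 0.125Q, supply P = 115 + 0.004Q.
Competitive equilibrium: 197 − 0.125Q = 115 + 0.004Q → Q* = 635.65891, P* = 117.54264.
Marginal revenue: MR = 197 − 0.25Q. Set MR = MC: 197 − 0.25Q = 115 + 0.004Q → Q_m = 322.83465.
Price P_m = 197 − 0.125·322.83465 = 156.64567; MC(Q_m) = 115 + 0.004·322.83465 = 116.29134.
Competitive Q* = 635.65891, so ΔQ = 312.82426; wedge = 156.64567 − 116.29134 = 40.35433.
The triangle = ½ × 312.82426 × 40.35433 = $6311.91 thousand.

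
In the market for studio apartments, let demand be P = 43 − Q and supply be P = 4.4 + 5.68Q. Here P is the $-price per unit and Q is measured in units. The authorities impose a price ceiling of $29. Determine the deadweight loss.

$7

Competitive equilibrium: 43 − Q = 4.4 + 5.68Q → Q* = 5.7784, P* = 37.2216.
At the ceiling P = 29, quantity supplied = (29 − 4.4)/5.68 = 4.331.
Willingness to pay at Q' = 4.331: 43 − 1·4.331 = 38.669.
ΔQ = 5.7784 − 4.331 = 1.4474; wedge = 38.669 − 29 = 9.669.
Deadweight loss = ½ × 1.4474 × 9.669 = $7.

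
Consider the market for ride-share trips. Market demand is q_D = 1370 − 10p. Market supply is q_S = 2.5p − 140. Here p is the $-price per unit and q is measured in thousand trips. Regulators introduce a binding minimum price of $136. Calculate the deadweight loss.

$5776 thousand

In inverse form: demand p = 137 − 0.1q, supply p = 56 + 0.4q.
Competitive equilibrium: 137 − 0.1q = 56 + 0.4q → q* = 162, p* = 120.8.
At the floor p = 136, quantity demanded = (137 − 136)/0.1 = 10.
Sellers' marginal cost at q' = 10: 56 + 0.4·10 = 60.
Δq = 162 − 10 = 152; wedge = 136 − 60 = 76.
Deadweight loss = ½ × 152 × 76 = $5776 thousand.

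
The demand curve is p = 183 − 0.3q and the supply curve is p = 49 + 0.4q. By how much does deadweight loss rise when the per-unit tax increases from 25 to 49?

1268.57

Competitive equilibrium: 183 − 0.3q = 49 + 0.4q → q* = 191.4286, p* = 125.5714.
For a per-unit tax t: Δq = t/0.7, so DWL = ½·t·(t/0.7) = t²/1.4.
At t = 25: DWL = 446.429. At t = 49: DWL = 1715.
Increase = 1715 − 446.429 = 1268.57.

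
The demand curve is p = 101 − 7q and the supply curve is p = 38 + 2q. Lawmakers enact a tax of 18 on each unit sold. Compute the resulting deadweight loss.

18

Competitive equilibrium: 101 − 7q = 38 + 2q → q* = 7, p* = 52.
With the tax, the buyer price exceeds the seller price by 18: (101 − 7q) − (38 + 2q) = 18 → q' = 5.
Δq = 7 − 5 = 2; the wedge equals the tax, 18.
Welfare loss = ½ × 2 × 18 = 18.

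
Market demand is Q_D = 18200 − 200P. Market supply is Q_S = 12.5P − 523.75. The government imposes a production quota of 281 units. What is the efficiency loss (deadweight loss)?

3739.98

In inverse form: demand P = 91 − 0.005Q, supply P = 41.9 + 0.08Q.
Competitive equilibrium: 91 − 0.005Q = 41.9 + 0.08Q → Q* = 577.6471, P* = 88.1118.
At Q = 281: demand price = 91 − 0.005·281 = 89.595; supply price = 41.9 + 0.08·281 = 64.38.
ΔQ = 577.6471 − 281 = 296.6471; wedge = 89.595 − 64.38 = 25.215.
Welfare loss = ½ × 296.6471 × 25.215 = 3739.98.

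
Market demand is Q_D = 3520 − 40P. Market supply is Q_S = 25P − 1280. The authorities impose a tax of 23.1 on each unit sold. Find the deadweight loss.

4104.69

In inverse form: demand P = 88 − 0.025Q, supply P = 51.2 + 0.04Q.
Competitive equilibrium: 88 − 0.025Q = 51.2 + 0.04Q → Q* = 566.1538, P* = 73.8462.
With the tax, the buyer price exceeds the seller price by 23.1: (88 − 0.025Q) − (51.2 + 0.04Q) = 23.1 → Q' = 210.7692.
ΔQ = 566.1538 − 210.7692 = 355.3846; the wedge equals the tax, 23.1.
Deadweight loss = ½ × 355.3846 × 23.1 = 4104.69.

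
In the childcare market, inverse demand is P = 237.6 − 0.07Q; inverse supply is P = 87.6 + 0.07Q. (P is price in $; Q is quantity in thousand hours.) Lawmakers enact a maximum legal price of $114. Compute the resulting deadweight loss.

Competitive equilibrium: 237.6 − 0.07Q = 87.6 + 0.07Q → Q* = 1071.4286, P* = 162.6.
At the ceiling P = 114, quantity supplied = (114 − 87.6)/0.07 = 377.1429.
Willingness to pay at Q' = 377.1429: 237.6 − 0.07·377.1429 = 211.2.
ΔQ = 1071.4286 − 377.1429 = 694.2857; wedge = 211.2 − 114 = 97.2.
Deadweight loss = ½ × 694.2857 × 97.2 = $33742.29 thousand.

$33742.29 thousand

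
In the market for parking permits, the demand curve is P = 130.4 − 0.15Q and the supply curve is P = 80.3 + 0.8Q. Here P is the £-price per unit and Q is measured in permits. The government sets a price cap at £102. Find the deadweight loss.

£311.58

Competitive equilibrium: 130.4 − 0.15Q = 80.3 + 0.8Q → Q* = 52.7368, P* = 122.4895.
At the ceiling P = 102, quantity supplied = (102 − 80.3)/0.8 = 27.125.
Willingness to pay at Q' = 27.125: 130.4 − 0.15·27.125 = 126.3313.
ΔQ = 52.7368 − 27.125 = 25.6118; wedge = 126.3313 − 102 = 24.3313.
The triangle = ½ × 25.6118 × 24.3313 = £311.58.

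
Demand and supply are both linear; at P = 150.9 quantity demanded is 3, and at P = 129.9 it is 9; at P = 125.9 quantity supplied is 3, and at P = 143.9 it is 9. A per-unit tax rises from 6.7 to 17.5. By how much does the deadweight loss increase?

Demand slope = (129.9 − 150.9)/(9 − 3) = −3.5, so P = 161.4 − 3.5Q.
Supply slope = (143.9 − 125.9)/(9 − 3) = 3, so P = 116.9 + 3Q.
Competitive equilibrium: 161.4 − 3.5Q = 116.9 + 3Q → Q* = 6.8462, P* = 137.4385.
For a per-unit tax t: ΔQ = t/6.5, so DWL = ½·t·(t/6.5) = t²/13.
At t = 6.7: DWL = 3.4531. At t = 17.5: DWL = 23.5577.
Increase = 23.5577 − 3.4531 = 20.10.

20.10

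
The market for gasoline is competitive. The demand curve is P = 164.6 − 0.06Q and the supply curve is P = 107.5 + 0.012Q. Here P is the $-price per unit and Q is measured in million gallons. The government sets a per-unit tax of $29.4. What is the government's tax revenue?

$11310.83 million

Competitive equilibrium: 164.6 − 0.06Q = 107.5 + 0.012Q → Q* = 793.0556, P* = 117.0167.
With the tax, the buyer price exceeds the seller price by 29.4: (164.6 − 0.06Q) − (107.5 + 0.012Q) = 29.4 → Q' = 384.7222.
Tax revenue = 29.4 × 384.7222 = $11310.83 million.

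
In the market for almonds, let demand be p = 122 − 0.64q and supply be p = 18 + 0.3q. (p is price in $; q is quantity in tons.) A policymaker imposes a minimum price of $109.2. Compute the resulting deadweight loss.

Competitive equilibrium: 122 − 0.64q = 18 + 0.3q → q* = 110.6383, p* = 51.1915.
At the floor p = 109.2, quantity demanded = (122 − 109.2)/0.64 = 20.
Sellers' marginal cost at q' = 20: 18 + 0.3·20 = 24.
Δq = 110.6383 − 20 = 90.6383; wedge = 109.2 − 24 = 85.2.
Deadweight loss = ½ × 90.6383 × 85.2 = $3861.19.

$3861.19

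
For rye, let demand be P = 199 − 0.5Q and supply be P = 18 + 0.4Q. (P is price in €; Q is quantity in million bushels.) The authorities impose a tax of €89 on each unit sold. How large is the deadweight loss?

Competitive equilibrium: 199 − 0.5Q = 18 + 0.4Q → Q* = 201.1111, P* = 98.4444.
With the tax, the buyer price exceeds the seller price by 89: (199 − 0.5Q) − (18 + 0.4Q) = 89 → Q' = 102.2222.
ΔQ = 201.1111 − 102.2222 = 98.8889; the wedge equals the tax, 89.
Deadweight loss = ½ × 98.8889 × 89 = €4400.56 million.

€4400.56 million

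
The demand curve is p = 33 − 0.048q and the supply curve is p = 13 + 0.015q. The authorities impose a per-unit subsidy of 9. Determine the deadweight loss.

642.86

Competitive equilibrium: 33 − 0.048q = 13 + 0.015q → q* = 317.4603, p* = 17.7619.
The subsidy lowers effective supply by 9: p = 4 + 0.015q.
New quantity: 33 − 0.048q = 4 + 0.015q → q' = 460.3175.
Overproduction Δq = 460.3175 − 317.4603 = 142.8572; wedge = subsidy = 9.
Welfare loss = ½ × 142.8572 × 9 = 642.86.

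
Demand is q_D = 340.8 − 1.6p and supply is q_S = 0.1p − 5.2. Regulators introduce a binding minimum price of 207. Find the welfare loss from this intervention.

In inverse form: demand p = 213 − 0.625q, supply p = 52 + 10q.
Competitive equilibrium: 213 − 0.625q = 52 + 10q → q* = 15.1529, p* = 203.5294.
At the floor p = 207, quantity demanded = (213 − 207)/0.625 = 9.6.
Sellers' marginal cost at q' = 9.6: 52 + 10·9.6 = 148.
Δq = 15.1529 − 9.6 = 5.5529; wedge = 207 − 148 = 59.
DWL = ½ × 5.5529 × 59 = 163.81.

163.81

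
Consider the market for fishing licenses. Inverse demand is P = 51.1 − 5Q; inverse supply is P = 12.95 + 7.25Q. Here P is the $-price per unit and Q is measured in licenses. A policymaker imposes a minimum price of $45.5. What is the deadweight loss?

$24.36

Competitive equilibrium: 51.1 − 5Q = 12.95 + 7.25Q → Q* = 3.1143, P* = 35.5286.
At the floor P = 45.5, quantity demanded = (51.1 − 45.5)/5 = 1.12.
Sellers' marginal cost at Q' = 1.12: 12.95 + 7.25·1.12 = 21.07.
ΔQ = 3.1143 − 1.12 = 1.9943; wedge = 45.5 − 21.07 = 24.43.
DWL = ½ × 1.9943 × 24.43 = $24.36.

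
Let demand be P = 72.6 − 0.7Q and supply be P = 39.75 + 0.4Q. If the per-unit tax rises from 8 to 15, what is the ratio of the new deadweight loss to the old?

Competitive equilibrium: 72.6 − 0.7Q = 39.75 + 0.4Q → Q* = 29.8636, P* = 51.6955.
For a per-unit tax t: ΔQ = t/1.1, so DWL = ½·t·(t/1.1) = t²/2.2.
At t = 8: DWL = 29.091. At t = 15: DWL = 102.273.
Ratio = (15/8)² = 3.516.

3.516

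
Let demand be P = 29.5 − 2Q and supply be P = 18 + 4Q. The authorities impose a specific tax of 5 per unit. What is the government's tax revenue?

Competitive equilibrium: 29.5 − 2Q = 18 + 4Q → Q* = 1.9167, P* = 25.6667.
With the tax, the buyer price exceeds the seller price by 5: (29.5 − 2Q) − (18 + 4Q) = 5 → Q' = 1.0833.
Tax revenue = 5 × 1.0833 = 5.42.

5.42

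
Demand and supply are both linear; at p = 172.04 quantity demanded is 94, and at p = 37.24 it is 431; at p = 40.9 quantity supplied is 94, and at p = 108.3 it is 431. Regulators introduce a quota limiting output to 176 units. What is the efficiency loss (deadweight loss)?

Demand slope = (37.24 − 172.04)/(431 − 94) = −0.4, so p = 209.64 − 0.4q.
Supply slope = (108.3 − 40.9)/(431 − 94) = 0.2, so p = 22.1 + 0.2q.
Competitive equilibrium: 209.64 − 0.4q = 22.1 + 0.2q → q* = 312.5667, p* = 84.6133.
At q = 176: demand price = 209.64 − 0.4·176 = 139.24; supply price = 22.1 + 0.2·176 = 57.3.
Δq = 312.5667 − 176 = 136.5667; wedge = 139.24 − 57.3 = 81.94.
Welfare loss = ½ × 136.5667 × 81.94 = 5595.14.

5595.14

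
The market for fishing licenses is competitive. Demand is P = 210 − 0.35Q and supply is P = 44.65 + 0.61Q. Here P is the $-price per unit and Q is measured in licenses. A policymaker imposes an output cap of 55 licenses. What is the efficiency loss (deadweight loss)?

$6597.66

Competitive equilibrium: 210 − 0.35Q = 44.65 + 0.61Q → Q* = 172.2396, P* = 149.7161.
At Q = 55: demand price = 210 − 0.35·55 = 190.75; supply price = 44.65 + 0.61·55 = 78.2.
ΔQ = 172.2396 − 55 = 117.2396; wedge = 190.75 − 78.2 = 112.55.
Deadweight loss = ½ × 117.2396 × 112.55 = $6597.66.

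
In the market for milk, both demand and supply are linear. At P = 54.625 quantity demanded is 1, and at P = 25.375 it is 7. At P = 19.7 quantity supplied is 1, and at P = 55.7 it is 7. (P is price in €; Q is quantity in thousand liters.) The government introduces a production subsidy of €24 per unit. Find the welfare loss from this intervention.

Demand slope = (25.375 − 54.625)/(7 − 1) = −4.875, so P = 59.5 − 4.875Q.
Supply slope = (55.7 − 19.7)/(7 − 1) = 6, so P = 13.7 + 6Q.
Competitive equilibrium: 59.5 − 4.875Q = 13.7 + 6Q → Q* = 4.2115, P* = 38.969.
The subsidy lowers effective supply by 24: P = 6Q − 10.3.
New quantity: 59.5 − 4.875Q = 6Q − 10.3 → Q' = 6.4184.
Overproduction ΔQ = 6.4184 − 4.2115 = 2.2069; wedge = subsidy = 24.
Deadweight loss = ½ × 2.2069 × 24 = €26.48 thousand.

€26.48 thousand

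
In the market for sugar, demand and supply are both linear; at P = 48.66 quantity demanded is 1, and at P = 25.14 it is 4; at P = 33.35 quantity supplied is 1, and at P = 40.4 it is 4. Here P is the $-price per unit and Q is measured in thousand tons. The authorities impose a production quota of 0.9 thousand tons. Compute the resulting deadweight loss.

$13.08 thousand

Demand slope = (25.14 − 48.66)/(4 − 1) = −7.84, so P = 56.5 − 7.84Q.
Supply slope = (40.4 − 33.35)/(4 − 1) = 2.35, so P = 31 + 2.35Q.
Competitive equilibrium: 56.5 − 7.84Q = 31 + 2.35Q → Q* = 2.5025, P* = 36.8808.
At Q = 0.9: demand price = 56.5 − 7.84·0.9 = 49.444; supply price = 31 + 2.35·0.9 = 33.115.
ΔQ = 2.5025 − 0.9 = 1.6025; wedge = 49.444 − 33.115 = 16.329.
DWL = ½ × 1.6025 × 16.329 = $13.08 thousand.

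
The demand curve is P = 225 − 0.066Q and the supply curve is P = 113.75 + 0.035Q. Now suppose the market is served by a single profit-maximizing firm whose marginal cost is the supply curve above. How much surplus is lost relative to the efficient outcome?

Competitive equilibrium: 225 − 0.066Q = 113.75 + 0.035Q → Q* = 1101.48515, P* = 152.30198.
Marginal revenue: MR = 225 − 0.132Q. Set MR = MC: 225 − 0.132Q = 113.75 + 0.035Q → Q_m = 666.16766.
Price P_m = 225 − 0.066·666.16766 = 181.03293; MC(Q_m) = 113.75 + 0.035·666.16766 = 137.06587.
Competitive Q* = 1101.48515, so ΔQ = 435.31749; wedge = 181.03293 − 137.06587 = 43.96706.
DWL = ½ × 435.31749 × 43.96706 = 9569.82.

9569.82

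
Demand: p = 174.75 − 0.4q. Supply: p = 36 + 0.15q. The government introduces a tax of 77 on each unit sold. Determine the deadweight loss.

5390

Competitive equilibrium: 174.75 − 0.4q = 36 + 0.15q → q* = 252.2727, p* = 73.8409.
With the tax, the buyer price exceeds the seller price by 77: (174.75 − 0.4q) − (36 + 0.15q) = 77 → q' = 112.2727.
Δq = 252.2727 − 112.2727 = 140; the wedge equals the tax, 77.
The triangle = ½ × 140 × 77 = 5390.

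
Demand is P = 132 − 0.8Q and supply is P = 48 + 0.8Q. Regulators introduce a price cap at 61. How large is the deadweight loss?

1051.25

Competitive equilibrium: 132 − 0.8Q = 48 + 0.8Q → Q* = 52.5, P* = 90.
At the ceiling P = 61, quantity supplied = (61 − 48)/0.8 = 16.25.
Willingness to pay at Q' = 16.25: 132 − 0.8·16.25 = 119.
ΔQ = 52.5 − 16.25 = 36.25; wedge = 119 − 61 = 58.
Welfare loss = ½ × 36.25 × 58 = 1051.25.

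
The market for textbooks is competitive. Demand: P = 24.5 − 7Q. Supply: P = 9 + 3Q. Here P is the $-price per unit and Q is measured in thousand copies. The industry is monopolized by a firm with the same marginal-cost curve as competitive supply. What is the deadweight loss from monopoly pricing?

Competitive equilibrium: 24.5 − 7Q = 9 + 3Q → Q* = 1.55, P* = 13.65.
Marginal revenue: MR = 24.5 − 14Q. Set MR = MC: 24.5 − 14Q = 9 + 3Q → Q_m = 0.9118.
Price P_m = 24.5 − 7·0.9118 = 18.1174; MC(Q_m) = 9 + 3·0.9118 = 11.7354.
Competitive Q* = 1.55, so ΔQ = 0.6382; wedge = 18.1174 − 11.7354 = 6.382.
Welfare loss = ½ × 0.6382 × 6.382 = $2.04 thousand.

$2.04 thousand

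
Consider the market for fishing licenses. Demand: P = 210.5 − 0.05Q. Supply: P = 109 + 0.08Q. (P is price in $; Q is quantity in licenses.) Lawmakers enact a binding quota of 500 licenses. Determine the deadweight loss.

Competitive equilibrium: 210.5 − 0.05Q = 109 + 0.08Q → Q* = 780.7692, P* = 171.4615.
At Q = 500: demand price = 210.5 − 0.05·500 = 185.5; supply price = 109 + 0.08·500 = 149.
ΔQ = 780.7692 − 500 = 280.7692; wedge = 185.5 − 149 = 36.5.
Deadweight loss = ½ × 280.7692 × 36.5 = $5124.04.

$5124.04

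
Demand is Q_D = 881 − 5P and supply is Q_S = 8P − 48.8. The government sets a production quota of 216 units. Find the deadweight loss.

In inverse form: demand P = 176.2 − 0.2Q, supply P = 6.1 + 0.125Q.
Competitive equilibrium: 176.2 − 0.2Q = 6.1 + 0.125Q → Q* = 523.3846, P* = 71.5231.
At Q = 216: demand price = 176.2 − 0.2·216 = 133; supply price = 6.1 + 0.125·216 = 33.1.
ΔQ = 523.3846 − 216 = 307.3846; wedge = 133 − 33.1 = 99.9.
The triangle = ½ × 307.3846 × 99.9 = 15353.86.

15353.86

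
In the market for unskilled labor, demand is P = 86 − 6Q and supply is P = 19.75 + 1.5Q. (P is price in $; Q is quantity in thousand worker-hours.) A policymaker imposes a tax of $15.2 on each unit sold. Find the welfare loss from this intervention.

$15.40 thousand

Competitive equilibrium: 86 − 6Q = 19.75 + 1.5Q → Q* = 8.8333, P* = 33.
With the tax, the buyer price exceeds the seller price by 15.2: (86 − 6Q) − (19.75 + 1.5Q) = 15.2 → Q' = 6.8067.
ΔQ = 8.8333 − 6.8067 = 2.0266; the wedge equals the tax, 15.2.
Welfare loss = ½ × 2.0266 × 15.2 = $15.40 thousand.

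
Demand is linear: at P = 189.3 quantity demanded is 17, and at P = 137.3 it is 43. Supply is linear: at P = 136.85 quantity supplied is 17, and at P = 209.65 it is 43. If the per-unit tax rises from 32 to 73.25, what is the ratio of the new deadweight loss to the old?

5.240

Demand slope = (137.3 − 189.3)/(43 − 17) = −2, so P = 223.3 − 2Q.
Supply slope = (209.65 − 136.85)/(43 − 17) = 2.8, so P = 89.25 + 2.8Q.
Competitive equilibrium: 223.3 − 2Q = 89.25 + 2.8Q → Q* = 27.9271, P* = 167.4458.
For a per-unit tax t: ΔQ = t/4.8, so DWL = ½·t·(t/4.8) = t²/9.6.
At t = 32: DWL = 106.667. At t = 73.25: DWL = 558.913.
Ratio = (73.25/32)² = 5.240.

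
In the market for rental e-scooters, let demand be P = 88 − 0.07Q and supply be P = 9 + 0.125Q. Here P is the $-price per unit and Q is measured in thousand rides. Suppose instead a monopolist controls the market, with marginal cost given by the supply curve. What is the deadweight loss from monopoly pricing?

Competitive equilibrium: 88 − 0.07Q = 9 + 0.125Q → Q* = 405.1282, P* = 59.641.
Marginal revenue: MR = 88 − 0.14Q. Set MR = MC: 88 − 0.14Q = 9 + 0.125Q → Q_m = 298.1132.
Price P_m = 88 − 0.07·298.1132 = 67.1321; MC(Q_m) = 9 + 0.125·298.1132 = 46.2642.
Competitive Q* = 405.1282, so ΔQ = 107.015; wedge = 67.1321 − 46.2642 = 20.8679.
Welfare loss = ½ × 107.015 × 20.8679 = $1116.59 thousand.

$1116.59 thousand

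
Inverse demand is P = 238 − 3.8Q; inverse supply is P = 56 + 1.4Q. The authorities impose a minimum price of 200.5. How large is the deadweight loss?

1642.15

Competitive equilibrium: 238 − 3.8Q = 56 + 1.4Q → Q* = 35, P* = 105.
At the floor P = 200.5, quantity demanded = (238 − 200.5)/3.8 = 9.8684.
Sellers' marginal cost at Q' = 9.8684: 56 + 1.4·9.8684 = 69.8158.
ΔQ = 35 − 9.8684 = 25.1316; wedge = 200.5 − 69.8158 = 130.6842.
Deadweight loss = ½ × 25.1316 × 130.6842 = 1642.15.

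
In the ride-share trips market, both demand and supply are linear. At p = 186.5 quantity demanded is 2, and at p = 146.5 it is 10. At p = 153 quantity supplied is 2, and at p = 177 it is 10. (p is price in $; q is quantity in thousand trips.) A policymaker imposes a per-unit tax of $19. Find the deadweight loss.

$22.56 thousand

Demand slope = (146.5 − 186.5)/(10 − 2) = −5, so p = 196.5 − 5q.
Supply slope = (177 − 153)/(10 − 2) = 3, so p = 147 + 3q.
Competitive equilibrium: 196.5 − 5q = 147 + 3q → q* = 6.1875, p* = 165.5625.
With the tax, the buyer price exceeds the seller price by 19: (196.5 − 5q) − (147 + 3q) = 19 → q' = 3.8125.
Δq = 6.1875 − 3.8125 = 2.375; the wedge equals the tax, 19.
Deadweight loss = ½ × 2.375 × 19 = $22.56 thousand.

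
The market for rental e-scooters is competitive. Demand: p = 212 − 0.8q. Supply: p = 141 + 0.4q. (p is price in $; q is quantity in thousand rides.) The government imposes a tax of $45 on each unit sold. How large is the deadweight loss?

Competitive equilibrium: 212 − 0.8q = 141 + 0.4q → q* = 59.1667, p* = 164.6667.
With the tax, the buyer price exceeds the seller price by 45: (212 − 0.8q) − (141 + 0.4q) = 45 → q' = 21.6667.
Δq = 59.1667 − 21.6667 = 37.5; the wedge equals the tax, 45.
DWL = ½ × 37.5 × 45 = $843.75 thousand.

$843.75 thousand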